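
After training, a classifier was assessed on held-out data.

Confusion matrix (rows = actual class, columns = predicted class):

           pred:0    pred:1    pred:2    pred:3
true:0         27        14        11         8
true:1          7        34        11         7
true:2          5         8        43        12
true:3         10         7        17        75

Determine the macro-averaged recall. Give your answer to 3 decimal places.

0.587

Per-class recall (TP/(TP+FN)):
  0: TP=27, FN=14+11+8=33 → 27/60 = 0.4500
  1: TP=34, FN=7+11+7=25 → 34/59 = 0.5763
  2: TP=43, FN=5+8+12=25 → 43/68 = 0.6324
  3: TP=75, FN=10+7+17=34 → 75/109 = 0.6881
Macro-recall = mean = (0.4500 + 0.5763 + 0.6324 + 0.6881) / 4 = 0.587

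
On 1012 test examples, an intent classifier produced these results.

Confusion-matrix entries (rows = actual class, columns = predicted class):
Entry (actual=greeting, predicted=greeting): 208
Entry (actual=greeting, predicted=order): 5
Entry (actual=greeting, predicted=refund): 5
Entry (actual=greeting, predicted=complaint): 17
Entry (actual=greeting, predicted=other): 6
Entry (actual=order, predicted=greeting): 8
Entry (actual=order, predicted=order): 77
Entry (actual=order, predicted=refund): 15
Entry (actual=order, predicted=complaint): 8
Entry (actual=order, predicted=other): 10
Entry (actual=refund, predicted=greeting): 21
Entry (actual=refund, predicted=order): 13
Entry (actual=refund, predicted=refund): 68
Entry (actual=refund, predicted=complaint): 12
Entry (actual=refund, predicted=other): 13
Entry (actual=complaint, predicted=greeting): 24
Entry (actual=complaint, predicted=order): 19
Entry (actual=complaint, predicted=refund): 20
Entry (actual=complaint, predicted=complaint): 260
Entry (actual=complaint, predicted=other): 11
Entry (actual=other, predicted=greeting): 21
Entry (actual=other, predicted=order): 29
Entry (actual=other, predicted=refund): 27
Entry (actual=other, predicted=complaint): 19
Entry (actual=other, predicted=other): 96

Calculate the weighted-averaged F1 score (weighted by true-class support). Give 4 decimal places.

Per-class F1 score (2·TP/(2·TP+FP+FN)):
  greeting: TP=208, FP=8+21+24+21=74, FN=5+5+17+6=33 → 416/523 = 0.79541
  order: TP=77, FP=5+13+19+29=66, FN=8+15+8+10=41 → 154/261 = 0.59004
  refund: TP=68, FP=5+15+20+27=67, FN=21+13+12+13=59 → 136/262 = 0.51908
  complaint: TP=260, FP=17+8+12+19=56, FN=24+19+20+11=74 → 520/650 = 0.80000
  other: TP=96, FP=6+10+13+11=40, FN=21+29+27+19=96 → 192/328 = 0.58537
Weighted-F1 score = Σ (supportᵢ/N)·F1 scoreᵢ with N=1012: (241/1012)·0.79541 + (118/1012)·0.59004 + (127/1012)·0.51908 + (334/1012)·0.80000 + (192/1012)·0.58537 = 0.6985

0.6985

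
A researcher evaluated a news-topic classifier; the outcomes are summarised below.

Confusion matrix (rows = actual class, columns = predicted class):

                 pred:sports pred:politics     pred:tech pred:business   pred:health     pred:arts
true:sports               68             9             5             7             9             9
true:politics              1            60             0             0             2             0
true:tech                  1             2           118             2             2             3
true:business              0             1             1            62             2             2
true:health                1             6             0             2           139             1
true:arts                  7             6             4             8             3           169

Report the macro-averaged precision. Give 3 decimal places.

Per-class precision (TP/(TP+FP)):
  sports: TP=68, FP=1+1+0+1+7=10 → 68/78 = 0.8718
  politics: TP=60, FP=9+2+1+6+6=24 → 60/84 = 0.7143
  tech: TP=118, FP=5+0+1+0+4=10 → 118/128 = 0.9219
  business: TP=62, FP=7+0+2+2+8=19 → 62/81 = 0.7654
  health: TP=139, FP=9+2+2+2+3=18 → 139/157 = 0.8854
  arts: TP=169, FP=9+0+3+2+1=15 → 169/184 = 0.9185
Macro-precision = mean = (0.8718 + 0.7143 + 0.9219 + 0.7654 + 0.8854 + 0.9185) / 6 = 0.846

0.846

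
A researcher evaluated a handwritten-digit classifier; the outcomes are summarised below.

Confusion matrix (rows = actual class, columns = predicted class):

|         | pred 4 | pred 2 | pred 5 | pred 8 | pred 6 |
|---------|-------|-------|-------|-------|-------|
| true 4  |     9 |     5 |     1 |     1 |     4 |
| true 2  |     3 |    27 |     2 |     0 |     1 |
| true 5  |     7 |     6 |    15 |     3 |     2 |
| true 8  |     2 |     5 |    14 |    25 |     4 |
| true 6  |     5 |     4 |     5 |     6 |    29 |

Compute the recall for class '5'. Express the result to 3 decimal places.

Take TP from the diagonal, FP from the rest of the '5' prediction marginal, FN from the rest of the '5' actual marginal.
recall = TP/(TP+FN).
5: TP=15, FN=7+6+3+2=18 → 15/33 = 0.4545

0.455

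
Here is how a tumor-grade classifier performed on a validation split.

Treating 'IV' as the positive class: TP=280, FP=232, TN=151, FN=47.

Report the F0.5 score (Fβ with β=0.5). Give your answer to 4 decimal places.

Fβ = (1+β²)·TP / ((1+β²)·TP + β²·FN + FP), with β²=1/4
= 1.25·280 / (1.25·280 + 0.25·47 + 232) = 0.5895

0.5895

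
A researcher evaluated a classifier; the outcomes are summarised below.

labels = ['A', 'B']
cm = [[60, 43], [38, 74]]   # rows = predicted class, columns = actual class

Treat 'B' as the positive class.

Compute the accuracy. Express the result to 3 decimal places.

0.623

Accuracy = (TP+TN)/N = (74+60)/215 = 0.623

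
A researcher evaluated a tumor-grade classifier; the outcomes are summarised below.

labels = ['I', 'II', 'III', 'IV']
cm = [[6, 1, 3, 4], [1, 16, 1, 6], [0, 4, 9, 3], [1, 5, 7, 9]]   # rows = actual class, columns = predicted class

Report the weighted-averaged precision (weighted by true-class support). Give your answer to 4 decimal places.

0.5456

Per-class precision (TP/(TP+FP)):
  I: TP=6, FP=1+0+1=2 → 6/8 = 0.75000
  II: TP=16, FP=1+4+5=10 → 16/26 = 0.61538
  III: TP=9, FP=3+1+7=11 → 9/20 = 0.45000
  IV: TP=9, FP=4+6+3=13 → 9/22 = 0.40909
Weighted-precision = Σ (supportᵢ/N)·precisionᵢ with N=76: (14/76)·0.75000 + (24/76)·0.61538 + (16/76)·0.45000 + (22/76)·0.40909 = 0.5456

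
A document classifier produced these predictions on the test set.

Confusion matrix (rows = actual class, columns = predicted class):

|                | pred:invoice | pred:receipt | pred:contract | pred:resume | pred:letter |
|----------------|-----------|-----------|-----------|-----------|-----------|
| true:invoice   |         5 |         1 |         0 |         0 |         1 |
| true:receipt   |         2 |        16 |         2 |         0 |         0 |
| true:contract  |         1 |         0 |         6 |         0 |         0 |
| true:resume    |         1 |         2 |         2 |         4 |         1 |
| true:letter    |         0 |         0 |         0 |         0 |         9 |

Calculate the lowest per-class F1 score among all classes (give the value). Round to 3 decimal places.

0.571

Per-class F1 score (2·TP/(2·TP+FP+FN)):
  invoice: TP=5, FP=2+1+1+0=4, FN=1+0+0+1=2 → 10/16 = 0.6250
  receipt: TP=16, FP=1+0+2+0=3, FN=2+2+0+0=4 → 32/39 = 0.8205
  contract: TP=6, FP=0+2+2+0=4, FN=1+0+0+0=1 → 12/17 = 0.7059
  resume: TP=4, FP=0+0+0+0=0, FN=1+2+2+1=6 → 8/14 = 0.5714
  letter: TP=9, FP=1+0+0+1=2, FN=0+0+0+0=0 → 18/20 = 0.9000
Lowest is class 'resume' with F1 score = 0.571.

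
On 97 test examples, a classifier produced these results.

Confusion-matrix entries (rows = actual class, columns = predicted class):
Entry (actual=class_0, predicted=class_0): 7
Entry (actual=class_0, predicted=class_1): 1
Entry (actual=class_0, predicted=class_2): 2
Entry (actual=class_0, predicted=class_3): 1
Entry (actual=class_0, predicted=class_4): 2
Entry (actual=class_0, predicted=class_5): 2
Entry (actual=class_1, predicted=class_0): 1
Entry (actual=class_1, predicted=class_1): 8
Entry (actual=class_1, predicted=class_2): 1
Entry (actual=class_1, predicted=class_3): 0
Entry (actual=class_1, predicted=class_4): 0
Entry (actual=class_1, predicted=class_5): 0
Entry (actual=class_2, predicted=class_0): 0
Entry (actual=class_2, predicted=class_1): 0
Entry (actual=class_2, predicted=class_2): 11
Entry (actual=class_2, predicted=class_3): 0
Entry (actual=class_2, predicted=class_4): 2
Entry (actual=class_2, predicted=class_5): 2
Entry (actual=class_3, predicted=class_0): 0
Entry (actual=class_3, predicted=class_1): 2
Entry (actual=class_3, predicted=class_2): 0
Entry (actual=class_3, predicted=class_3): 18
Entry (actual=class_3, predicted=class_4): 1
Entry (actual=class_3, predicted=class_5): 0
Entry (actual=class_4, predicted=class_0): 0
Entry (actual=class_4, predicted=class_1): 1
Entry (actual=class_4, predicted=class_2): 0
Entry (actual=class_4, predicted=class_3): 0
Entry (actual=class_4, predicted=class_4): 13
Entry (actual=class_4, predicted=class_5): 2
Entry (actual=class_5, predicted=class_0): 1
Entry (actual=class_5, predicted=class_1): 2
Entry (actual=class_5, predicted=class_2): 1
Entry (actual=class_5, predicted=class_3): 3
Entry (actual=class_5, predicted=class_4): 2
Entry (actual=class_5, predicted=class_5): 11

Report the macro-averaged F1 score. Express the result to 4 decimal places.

0.6896

Per-class F1 score (2·TP/(2·TP+FP+FN)):
  class_0: TP=7, FP=1+0+0+0+1=2, FN=1+2+1+2+2=8 → 14/24 = 0.58333
  class_1: TP=8, FP=1+0+2+1+2=6, FN=1+1+0+0+0=2 → 16/24 = 0.66667
  class_2: TP=11, FP=2+1+0+0+1=4, FN=0+0+0+2+2=4 → 22/30 = 0.73333
  class_3: TP=18, FP=1+0+0+0+3=4, FN=0+2+0+1+0=3 → 36/43 = 0.83721
  class_4: TP=13, FP=2+0+2+1+2=7, FN=0+1+0+0+2=3 → 26/36 = 0.72222
  class_5: TP=11, FP=2+0+2+0+2=6, FN=1+2+1+3+2=9 → 22/37 = 0.59459
Macro-F1 score = mean = (0.58333 + 0.66667 + 0.73333 + 0.83721 + 0.72222 + 0.59459) / 6 = 0.6896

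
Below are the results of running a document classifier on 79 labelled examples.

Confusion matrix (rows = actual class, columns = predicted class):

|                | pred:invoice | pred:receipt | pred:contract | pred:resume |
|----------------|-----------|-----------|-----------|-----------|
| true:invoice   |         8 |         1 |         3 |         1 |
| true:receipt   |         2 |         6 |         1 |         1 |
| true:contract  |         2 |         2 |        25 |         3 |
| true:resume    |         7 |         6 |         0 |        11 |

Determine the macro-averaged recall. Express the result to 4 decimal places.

Per-class recall (TP/(TP+FN)):
  invoice: TP=8, FN=1+3+1=5 → 8/13 = 0.61538
  receipt: TP=6, FN=2+1+1=4 → 6/10 = 0.60000
  contract: TP=25, FN=2+2+3=7 → 25/32 = 0.78125
  resume: TP=11, FN=7+6+0=13 → 11/24 = 0.45833
Macro-recall = mean = (0.61538 + 0.60000 + 0.78125 + 0.45833) / 4 = 0.6137

0.6137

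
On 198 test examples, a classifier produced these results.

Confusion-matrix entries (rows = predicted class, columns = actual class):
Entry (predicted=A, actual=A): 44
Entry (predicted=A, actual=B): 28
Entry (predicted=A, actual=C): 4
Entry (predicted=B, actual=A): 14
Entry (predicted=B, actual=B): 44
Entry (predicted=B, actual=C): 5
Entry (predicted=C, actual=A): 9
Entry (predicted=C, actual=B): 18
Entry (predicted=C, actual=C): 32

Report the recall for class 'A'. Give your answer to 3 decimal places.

0.657

recall = TP/(TP+FN).
A: TP=44, FN=14+9=23 → 44/67 = 0.6567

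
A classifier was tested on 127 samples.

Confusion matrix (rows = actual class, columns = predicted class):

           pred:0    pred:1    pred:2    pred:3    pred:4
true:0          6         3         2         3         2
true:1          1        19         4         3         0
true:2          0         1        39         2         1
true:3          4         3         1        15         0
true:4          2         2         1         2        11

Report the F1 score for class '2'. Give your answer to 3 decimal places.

0.867

Take TP from the diagonal, FP from the rest of the '2' prediction marginal, FN from the rest of the '2' actual marginal.
F1 score = 2·TP/(2·TP+FP+FN).
2: TP=39, FP=2+4+1+1=8, FN=0+1+2+1=4 → 78/90 = 0.8667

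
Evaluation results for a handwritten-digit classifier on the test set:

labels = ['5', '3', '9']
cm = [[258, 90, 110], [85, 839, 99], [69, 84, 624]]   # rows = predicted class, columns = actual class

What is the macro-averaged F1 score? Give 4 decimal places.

0.7308

Per-class F1 score (2·TP/(2·TP+FP+FN)):
  5: TP=258, FP=90+110=200, FN=85+69=154 → 516/870 = 0.59310
  3: TP=839, FP=85+99=184, FN=90+84=174 → 1678/2036 = 0.82417
  9: TP=624, FP=69+84=153, FN=110+99=209 → 1248/1610 = 0.77516
Macro-F1 score = mean = (0.59310 + 0.82417 + 0.77516) / 3 = 0.7308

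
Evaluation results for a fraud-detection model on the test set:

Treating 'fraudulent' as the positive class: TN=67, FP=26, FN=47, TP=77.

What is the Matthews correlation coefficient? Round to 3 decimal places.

MCC = (TP·TN − FP·FN) / √((TP+FP)(TP+FN)(TN+FP)(TN+FN))
Numerator = 77·67 − 26·47 = 3937
Denominator = √(103·124·93·114) = √135408744 = 11636.5263
MCC = 3937 / 11636.5263 = 0.338

0.338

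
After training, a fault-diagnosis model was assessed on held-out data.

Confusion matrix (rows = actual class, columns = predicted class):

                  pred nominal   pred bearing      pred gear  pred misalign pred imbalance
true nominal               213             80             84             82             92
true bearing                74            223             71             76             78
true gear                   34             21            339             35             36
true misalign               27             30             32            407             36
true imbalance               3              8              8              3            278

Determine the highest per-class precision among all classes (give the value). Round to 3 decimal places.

Per-class precision (TP/(TP+FP)):
  nominal: TP=213, FP=74+34+27+3=138 → 213/351 = 0.6068
  bearing: TP=223, FP=80+21+30+8=139 → 223/362 = 0.6160
  gear: TP=339, FP=84+71+32+8=195 → 339/534 = 0.6348
  misalign: TP=407, FP=82+76+35+3=196 → 407/603 = 0.6750
  imbalance: TP=278, FP=92+78+36+36=242 → 278/520 = 0.5346
Highest is class 'misalign' with precision = 0.675.

0.675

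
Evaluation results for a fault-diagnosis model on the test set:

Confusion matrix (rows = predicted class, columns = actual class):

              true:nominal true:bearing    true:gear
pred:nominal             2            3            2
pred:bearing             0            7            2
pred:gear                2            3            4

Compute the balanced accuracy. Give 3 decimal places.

0.513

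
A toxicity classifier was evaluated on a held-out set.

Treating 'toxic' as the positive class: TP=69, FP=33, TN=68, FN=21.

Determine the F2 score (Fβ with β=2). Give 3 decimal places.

Fβ = (1+β²)·TP / ((1+β²)·TP + β²·FN + FP), with β²=4
= 5·69 / (5·69 + 4·21 + 33) = 0.747

0.747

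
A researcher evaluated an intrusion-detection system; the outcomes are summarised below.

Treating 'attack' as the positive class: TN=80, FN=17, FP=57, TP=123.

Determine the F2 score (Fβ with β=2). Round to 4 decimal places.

0.8311

Fβ = (1+β²)·TP / ((1+β²)·TP + β²·FN + FP), with β²=4
= 5·123 / (5·123 + 4·17 + 57) = 0.8311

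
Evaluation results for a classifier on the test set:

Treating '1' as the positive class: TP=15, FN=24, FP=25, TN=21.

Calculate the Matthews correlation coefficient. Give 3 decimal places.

MCC = (TP·TN − FP·FN) / √((TP+FP)(TP+FN)(TN+FP)(TN+FN))
Numerator = 15·21 − 25·24 = -285
Denominator = √(40·39·46·45) = √3229200 = 1796.9975
MCC = -285 / 1796.9975 = -0.159

-0.159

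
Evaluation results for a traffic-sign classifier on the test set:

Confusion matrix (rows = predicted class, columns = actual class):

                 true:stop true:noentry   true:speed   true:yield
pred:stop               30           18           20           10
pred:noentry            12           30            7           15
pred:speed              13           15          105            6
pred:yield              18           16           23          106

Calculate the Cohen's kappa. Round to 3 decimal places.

0.461

Observed agreement pₒ = trace/N = 271/444 = 0.6104
Expected agreement pₑ = Σ (rowᵢ·colᵢ)/N² = (73·78 + 79·64 + 155·139 + 137·163)/444² = 0.2771
κ = (pₒ − pₑ)/(1 − pₑ) = (0.6104 − 0.2771)/(1 − 0.2771) = 0.461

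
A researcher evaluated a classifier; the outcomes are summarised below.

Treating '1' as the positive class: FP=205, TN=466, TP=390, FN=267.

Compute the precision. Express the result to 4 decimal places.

Precision = TP/(TP+FP) = 390/(390+205) = 390/595 = 0.6555

0.6555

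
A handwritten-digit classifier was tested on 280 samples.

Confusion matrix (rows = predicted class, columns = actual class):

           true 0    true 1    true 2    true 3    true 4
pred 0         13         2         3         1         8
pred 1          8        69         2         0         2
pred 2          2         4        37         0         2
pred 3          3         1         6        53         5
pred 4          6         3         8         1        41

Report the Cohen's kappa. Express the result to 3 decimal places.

Observed agreement pₒ = trace/N = 213/280 = 0.7607
Expected agreement pₑ = Σ (rowᵢ·colᵢ)/N² = (32·27 + 79·81 + 56·45 + 55·68 + 58·59)/280² = 0.2161
κ = (pₒ − pₑ)/(1 − pₑ) = (0.7607 − 0.2161)/(1 − 0.2161) = 0.695

0.695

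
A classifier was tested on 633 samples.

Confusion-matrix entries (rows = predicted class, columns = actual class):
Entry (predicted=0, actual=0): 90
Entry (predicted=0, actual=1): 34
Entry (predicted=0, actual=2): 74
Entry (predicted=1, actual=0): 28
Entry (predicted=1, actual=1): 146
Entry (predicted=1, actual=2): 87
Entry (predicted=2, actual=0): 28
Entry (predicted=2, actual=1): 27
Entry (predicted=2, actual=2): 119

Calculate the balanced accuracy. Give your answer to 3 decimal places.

0.582

Balanced accuracy = mean of per-class recall.
  0: recall = 90/146 = 0.6164
  1: recall = 146/207 = 0.7053
  2: recall = 119/280 = 0.4250
Mean = (0.6164 + 0.7053 + 0.4250) / 3 = 0.582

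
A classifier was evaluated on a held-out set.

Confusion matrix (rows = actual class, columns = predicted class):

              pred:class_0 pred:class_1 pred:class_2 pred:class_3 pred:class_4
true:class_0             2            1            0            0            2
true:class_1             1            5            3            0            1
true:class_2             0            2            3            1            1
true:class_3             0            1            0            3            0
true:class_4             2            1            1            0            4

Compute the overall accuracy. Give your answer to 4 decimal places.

0.5000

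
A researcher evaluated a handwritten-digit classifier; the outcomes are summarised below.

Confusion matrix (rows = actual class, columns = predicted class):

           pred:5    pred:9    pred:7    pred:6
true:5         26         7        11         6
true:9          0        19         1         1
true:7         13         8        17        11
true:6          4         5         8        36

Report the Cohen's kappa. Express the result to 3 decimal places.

0.418

Observed agreement pₒ = trace/N = 98/173 = 0.5665
Expected agreement pₑ = Σ (rowᵢ·colᵢ)/N² = (50·43 + 21·39 + 49·37 + 53·54)/173² = 0.2554
κ = (pₒ − pₑ)/(1 − pₑ) = (0.5665 − 0.2554)/(1 − 0.2554) = 0.418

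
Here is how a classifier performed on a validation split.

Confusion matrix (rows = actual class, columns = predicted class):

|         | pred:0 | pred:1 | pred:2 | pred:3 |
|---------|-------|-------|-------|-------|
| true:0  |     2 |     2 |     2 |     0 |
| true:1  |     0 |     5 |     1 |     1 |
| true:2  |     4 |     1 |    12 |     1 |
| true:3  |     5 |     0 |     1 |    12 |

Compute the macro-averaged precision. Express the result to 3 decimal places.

0.603

Per-class precision (TP/(TP+FP)):
  0: TP=2, FP=0+4+5=9 → 2/11 = 0.1818
  1: TP=5, FP=2+1+0=3 → 5/8 = 0.6250
  2: TP=12, FP=2+1+1=4 → 12/16 = 0.7500
  3: TP=12, FP=0+1+1=2 → 12/14 = 0.8571
Macro-precision = mean = (0.1818 + 0.6250 + 0.7500 + 0.8571) / 4 = 0.603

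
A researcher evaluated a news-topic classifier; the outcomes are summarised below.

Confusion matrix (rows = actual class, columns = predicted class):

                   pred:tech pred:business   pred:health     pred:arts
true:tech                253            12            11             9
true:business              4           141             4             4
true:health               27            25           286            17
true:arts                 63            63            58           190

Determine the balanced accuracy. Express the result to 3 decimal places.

Balanced accuracy = mean of per-class recall.
  tech: recall = 253/285 = 0.8877
  business: recall = 141/153 = 0.9216
  health: recall = 286/355 = 0.8056
  arts: recall = 190/374 = 0.5080
Mean = (0.8877 + 0.9216 + 0.8056 + 0.5080) / 4 = 0.781

0.781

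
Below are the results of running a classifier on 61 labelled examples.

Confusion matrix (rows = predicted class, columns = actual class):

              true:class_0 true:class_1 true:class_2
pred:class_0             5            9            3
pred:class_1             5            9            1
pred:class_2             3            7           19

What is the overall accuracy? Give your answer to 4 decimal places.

0.5410

Accuracy = trace / total = (5+9+19=33) / 61 = 33/61 = 0.5410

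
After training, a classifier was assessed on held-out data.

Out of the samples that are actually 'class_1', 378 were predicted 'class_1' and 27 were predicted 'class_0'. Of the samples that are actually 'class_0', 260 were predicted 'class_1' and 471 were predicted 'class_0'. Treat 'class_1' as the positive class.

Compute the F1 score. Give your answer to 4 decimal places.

Precision = TP/(TP+FP) = 378/638 = 0.5925
Recall = TP/(TP+FN) = 378/405 = 0.9333
F1 = 2·TP/(2·TP+FP+FN) = 756/1043 = 0.7248

0.7248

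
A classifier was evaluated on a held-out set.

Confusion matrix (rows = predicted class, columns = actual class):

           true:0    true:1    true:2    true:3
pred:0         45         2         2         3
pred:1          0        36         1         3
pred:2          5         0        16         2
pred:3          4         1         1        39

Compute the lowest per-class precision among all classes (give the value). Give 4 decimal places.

Per-class precision (TP/(TP+FP)):
  0: TP=45, FP=2+2+3=7 → 45/52 = 0.86538
  1: TP=36, FP=0+1+3=4 → 36/40 = 0.90000
  2: TP=16, FP=5+0+2=7 → 16/23 = 0.69565
  3: TP=39, FP=4+1+1=6 → 39/45 = 0.86667
Lowest is class '2' with precision = 0.6957.

0.6957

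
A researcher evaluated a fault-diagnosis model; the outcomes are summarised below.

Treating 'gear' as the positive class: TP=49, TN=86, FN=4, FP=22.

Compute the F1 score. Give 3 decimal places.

Precision = TP/(TP+FP) = 49/71 = 0.6901
Recall = TP/(TP+FN) = 49/53 = 0.9245
F1 = 2·TP/(2·TP+FP+FN) = 98/124 = 0.790

0.790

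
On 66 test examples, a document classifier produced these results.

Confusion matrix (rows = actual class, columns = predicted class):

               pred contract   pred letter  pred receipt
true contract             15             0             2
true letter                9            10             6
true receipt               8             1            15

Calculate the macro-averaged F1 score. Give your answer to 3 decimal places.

0.602

Per-class F1 score (2·TP/(2·TP+FP+FN)):
  contract: TP=15, FP=9+8=17, FN=0+2=2 → 30/49 = 0.6122
  letter: TP=10, FP=0+1=1, FN=9+6=15 → 20/36 = 0.5556
  receipt: TP=15, FP=2+6=8, FN=8+1=9 → 30/47 = 0.6383
Macro-F1 score = mean = (0.6122 + 0.5556 + 0.6383) / 3 = 0.602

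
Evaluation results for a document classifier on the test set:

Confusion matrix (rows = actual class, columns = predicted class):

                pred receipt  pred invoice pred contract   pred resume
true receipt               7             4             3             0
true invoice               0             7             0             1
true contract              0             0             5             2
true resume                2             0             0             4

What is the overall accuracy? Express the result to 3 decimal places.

Accuracy = trace / total = (7+7+5+4=23) / 35 = 23/35 = 0.657

0.657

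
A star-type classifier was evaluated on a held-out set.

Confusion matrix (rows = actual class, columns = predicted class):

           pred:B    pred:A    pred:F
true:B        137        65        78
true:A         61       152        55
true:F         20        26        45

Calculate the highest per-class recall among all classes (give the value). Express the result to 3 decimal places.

Per-class recall (TP/(TP+FN)):
  B: TP=137, FN=65+78=143 → 137/280 = 0.4893
  A: TP=152, FN=61+55=116 → 152/268 = 0.5672
  F: TP=45, FN=20+26=46 → 45/91 = 0.4945
Highest is class 'A' with recall = 0.567.

0.567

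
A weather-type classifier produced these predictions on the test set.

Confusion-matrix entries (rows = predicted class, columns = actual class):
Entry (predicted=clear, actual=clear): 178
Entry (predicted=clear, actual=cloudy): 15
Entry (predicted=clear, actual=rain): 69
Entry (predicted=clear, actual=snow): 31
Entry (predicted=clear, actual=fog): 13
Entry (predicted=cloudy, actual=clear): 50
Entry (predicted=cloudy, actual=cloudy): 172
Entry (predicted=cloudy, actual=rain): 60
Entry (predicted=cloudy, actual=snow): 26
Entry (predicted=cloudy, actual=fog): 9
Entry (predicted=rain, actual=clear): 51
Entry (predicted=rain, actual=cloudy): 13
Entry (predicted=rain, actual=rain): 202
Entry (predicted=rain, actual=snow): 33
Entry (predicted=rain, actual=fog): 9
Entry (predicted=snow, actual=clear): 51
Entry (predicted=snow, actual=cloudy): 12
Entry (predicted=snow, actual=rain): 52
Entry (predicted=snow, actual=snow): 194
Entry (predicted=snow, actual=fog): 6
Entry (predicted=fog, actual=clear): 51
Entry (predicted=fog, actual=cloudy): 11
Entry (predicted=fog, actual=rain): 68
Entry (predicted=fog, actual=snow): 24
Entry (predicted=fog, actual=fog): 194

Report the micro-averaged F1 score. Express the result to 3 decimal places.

Micro-averaging pools counts across classes: ΣTP=940, ΣFP=654, ΣFN=654.
Micro-F1 score = 2·TP/(2·TP+FP+FN) on pooled counts = 0.590 (equals overall accuracy in single-label multiclass).

0.590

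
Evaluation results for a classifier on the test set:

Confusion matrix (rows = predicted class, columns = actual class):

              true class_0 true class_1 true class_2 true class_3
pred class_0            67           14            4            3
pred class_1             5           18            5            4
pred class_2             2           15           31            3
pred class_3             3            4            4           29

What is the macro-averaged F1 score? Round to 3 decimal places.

0.658

Per-class F1 score (2·TP/(2·TP+FP+FN)):
  class_0: TP=67, FP=14+4+3=21, FN=5+2+3=10 → 134/165 = 0.8121
  class_1: TP=18, FP=5+5+4=14, FN=14+15+4=33 → 36/83 = 0.4337
  class_2: TP=31, FP=2+15+3=20, FN=4+5+4=13 → 62/95 = 0.6526
  class_3: TP=29, FP=3+4+4=11, FN=3+4+3=10 → 58/79 = 0.7342
Macro-F1 score = mean = (0.8121 + 0.4337 + 0.6526 + 0.7342) / 4 = 0.658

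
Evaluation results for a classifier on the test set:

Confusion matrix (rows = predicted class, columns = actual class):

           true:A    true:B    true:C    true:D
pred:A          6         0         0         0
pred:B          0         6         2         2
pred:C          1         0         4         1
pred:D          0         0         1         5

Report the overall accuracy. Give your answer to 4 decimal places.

Accuracy = trace / total = (6+6+4+5=21) / 28 = 21/28 = 0.7500

0.7500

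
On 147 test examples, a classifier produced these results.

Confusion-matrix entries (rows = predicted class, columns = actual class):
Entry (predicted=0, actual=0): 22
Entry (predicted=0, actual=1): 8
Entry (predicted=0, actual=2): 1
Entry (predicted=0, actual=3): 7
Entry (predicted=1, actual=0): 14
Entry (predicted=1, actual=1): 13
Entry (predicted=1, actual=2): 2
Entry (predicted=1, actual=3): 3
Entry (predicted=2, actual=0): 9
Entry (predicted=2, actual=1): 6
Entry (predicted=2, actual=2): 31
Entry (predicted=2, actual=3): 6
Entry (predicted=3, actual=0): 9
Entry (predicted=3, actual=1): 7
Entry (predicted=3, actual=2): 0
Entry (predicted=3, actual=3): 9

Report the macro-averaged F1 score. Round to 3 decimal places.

0.488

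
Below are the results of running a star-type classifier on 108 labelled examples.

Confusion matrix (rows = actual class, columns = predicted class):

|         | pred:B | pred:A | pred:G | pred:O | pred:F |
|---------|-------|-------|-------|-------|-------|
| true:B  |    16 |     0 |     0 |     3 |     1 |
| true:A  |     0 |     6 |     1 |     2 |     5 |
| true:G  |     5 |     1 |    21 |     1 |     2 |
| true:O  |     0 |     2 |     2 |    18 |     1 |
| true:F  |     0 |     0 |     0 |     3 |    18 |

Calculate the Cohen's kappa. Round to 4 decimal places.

Observed agreement pₒ = trace/N = 79/108 = 0.73148
Expected agreement pₑ = Σ (rowᵢ·colᵢ)/N² = (20·21 + 14·9 + 30·24 + 23·27 + 21·27)/108² = 0.21039
κ = (pₒ − pₑ)/(1 − pₑ) = (0.73148 − 0.21039)/(1 − 0.21039) = 0.6599

0.6599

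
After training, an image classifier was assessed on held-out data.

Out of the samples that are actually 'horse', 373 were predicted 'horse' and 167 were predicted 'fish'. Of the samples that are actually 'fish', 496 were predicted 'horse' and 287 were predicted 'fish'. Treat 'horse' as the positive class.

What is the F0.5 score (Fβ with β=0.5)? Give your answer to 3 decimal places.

Fβ = (1+β²)·TP / ((1+β²)·TP + β²·FN + FP), with β²=1/4
= 1.25·373 / (1.25·373 + 0.25·167 + 496) = 0.464

0.464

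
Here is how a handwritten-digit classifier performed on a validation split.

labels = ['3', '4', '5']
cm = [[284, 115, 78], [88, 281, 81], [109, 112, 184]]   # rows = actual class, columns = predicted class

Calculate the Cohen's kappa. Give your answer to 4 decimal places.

Observed agreement pₒ = trace/N = 749/1332 = 0.56231
Expected agreement pₑ = Σ (rowᵢ·colᵢ)/N² = (477·481 + 450·508 + 405·343)/1332² = 0.33646
κ = (pₒ − pₑ)/(1 − pₑ) = (0.56231 − 0.33646)/(1 − 0.33646) = 0.3404

0.3404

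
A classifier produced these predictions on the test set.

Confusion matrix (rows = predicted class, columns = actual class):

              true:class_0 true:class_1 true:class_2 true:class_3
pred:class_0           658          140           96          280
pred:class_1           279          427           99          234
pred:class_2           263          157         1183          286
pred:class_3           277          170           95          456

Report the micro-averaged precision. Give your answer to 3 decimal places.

0.534

Micro-averaging pools counts across classes: ΣTP=2724, ΣFP=2376, ΣFN=2376.
Micro-precision = TP/(TP+FP) on pooled counts = 0.534 (equals overall accuracy in single-label multiclass).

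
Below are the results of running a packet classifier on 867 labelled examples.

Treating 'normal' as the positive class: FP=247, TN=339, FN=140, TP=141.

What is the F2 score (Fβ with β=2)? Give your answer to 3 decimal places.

0.466

Fβ = (1+β²)·TP / ((1+β²)·TP + β²·FN + FP), with β²=4
= 5·141 / (5·141 + 4·140 + 247) = 0.466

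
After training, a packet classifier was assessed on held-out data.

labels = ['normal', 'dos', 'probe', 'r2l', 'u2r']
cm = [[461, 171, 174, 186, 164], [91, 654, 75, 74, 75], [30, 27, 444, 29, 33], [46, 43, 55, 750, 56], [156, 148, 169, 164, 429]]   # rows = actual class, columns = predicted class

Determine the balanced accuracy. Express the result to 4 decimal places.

Balanced accuracy = mean of per-class recall.
  normal: recall = 461/1156 = 0.39879
  dos: recall = 654/969 = 0.67492
  probe: recall = 444/563 = 0.78863
  r2l: recall = 750/950 = 0.78947
  u2r: recall = 429/1066 = 0.40244
Mean = (0.39879 + 0.67492 + 0.78863 + 0.78947 + 0.40244) / 5 = 0.6109

0.6109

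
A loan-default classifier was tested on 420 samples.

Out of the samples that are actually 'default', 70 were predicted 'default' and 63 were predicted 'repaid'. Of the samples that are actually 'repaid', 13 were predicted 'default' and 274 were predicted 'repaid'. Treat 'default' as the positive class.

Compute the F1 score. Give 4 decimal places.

Precision = TP/(TP+FP) = 70/83 = 0.8434
Recall = TP/(TP+FN) = 70/133 = 0.5263
F1 = 2·TP/(2·TP+FP+FN) = 140/216 = 0.6481

0.6481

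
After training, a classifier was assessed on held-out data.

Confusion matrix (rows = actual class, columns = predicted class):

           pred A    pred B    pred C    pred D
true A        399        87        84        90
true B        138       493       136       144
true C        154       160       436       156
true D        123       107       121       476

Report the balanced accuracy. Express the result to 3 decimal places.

0.551

Balanced accuracy = mean of per-class recall.
  A: recall = 399/660 = 0.6045
  B: recall = 493/911 = 0.5412
  C: recall = 436/906 = 0.4812
  D: recall = 476/827 = 0.5756
Mean = (0.6045 + 0.5412 + 0.4812 + 0.5756) / 4 = 0.551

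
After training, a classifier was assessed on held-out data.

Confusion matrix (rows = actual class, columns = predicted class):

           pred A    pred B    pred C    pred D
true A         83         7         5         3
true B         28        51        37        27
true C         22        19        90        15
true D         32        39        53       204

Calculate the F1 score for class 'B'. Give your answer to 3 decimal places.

0.394

Take TP from the diagonal, FP from the rest of the 'B' prediction marginal, FN from the rest of the 'B' actual marginal.
F1 score = 2·TP/(2·TP+FP+FN).
B: TP=51, FP=7+19+39=65, FN=28+37+27=92 → 102/259 = 0.3938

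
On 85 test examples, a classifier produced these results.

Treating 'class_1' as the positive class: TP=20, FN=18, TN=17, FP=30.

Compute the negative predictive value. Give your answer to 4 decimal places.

NPV = TN/(TN+FN) = 17/(17+18) = 0.4857

0.4857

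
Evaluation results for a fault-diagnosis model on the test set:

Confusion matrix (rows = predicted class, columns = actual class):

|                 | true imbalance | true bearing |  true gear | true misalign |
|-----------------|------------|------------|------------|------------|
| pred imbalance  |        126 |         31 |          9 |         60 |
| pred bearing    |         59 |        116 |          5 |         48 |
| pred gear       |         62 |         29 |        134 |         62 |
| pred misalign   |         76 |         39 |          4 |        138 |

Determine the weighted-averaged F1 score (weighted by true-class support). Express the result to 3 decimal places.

Per-class F1 score (2·TP/(2·TP+FP+FN)):
  imbalance: TP=126, FP=31+9+60=100, FN=59+62+76=197 → 252/549 = 0.4590
  bearing: TP=116, FP=59+5+48=112, FN=31+29+39=99 → 232/443 = 0.5237
  gear: TP=134, FP=62+29+62=153, FN=9+5+4=18 → 268/439 = 0.6105
  misalign: TP=138, FP=76+39+4=119, FN=60+48+62=170 → 276/565 = 0.4885
Weighted-F1 score = Σ (supportᵢ/N)·F1 scoreᵢ with N=998: (323/998)·0.4590 + (215/998)·0.5237 + (152/998)·0.6105 + (308/998)·0.4885 = 0.505

0.505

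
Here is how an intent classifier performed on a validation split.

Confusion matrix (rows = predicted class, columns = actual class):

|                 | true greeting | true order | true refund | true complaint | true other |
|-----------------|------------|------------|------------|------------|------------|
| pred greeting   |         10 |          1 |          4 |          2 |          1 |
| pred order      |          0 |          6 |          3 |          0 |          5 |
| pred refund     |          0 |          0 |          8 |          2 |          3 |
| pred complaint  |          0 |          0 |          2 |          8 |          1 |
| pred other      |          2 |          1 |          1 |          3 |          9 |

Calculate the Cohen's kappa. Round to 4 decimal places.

Observed agreement pₒ = trace/N = 41/72 = 0.56944
Expected agreement pₑ = Σ (rowᵢ·colᵢ)/N² = (12·18 + 8·14 + 18·13 + 15·11 + 19·16)/72² = 0.19888
κ = (pₒ − pₑ)/(1 − pₑ) = (0.56944 − 0.19888)/(1 − 0.19888) = 0.4626

0.4626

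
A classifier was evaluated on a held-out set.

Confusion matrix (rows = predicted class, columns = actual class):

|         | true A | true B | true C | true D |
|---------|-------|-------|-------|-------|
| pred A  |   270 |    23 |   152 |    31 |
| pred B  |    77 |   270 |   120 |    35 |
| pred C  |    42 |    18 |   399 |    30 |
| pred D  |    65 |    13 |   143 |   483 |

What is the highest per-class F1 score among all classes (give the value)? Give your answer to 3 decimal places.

0.753

Per-class F1 score (2·TP/(2·TP+FP+FN)):
  A: TP=270, FP=23+152+31=206, FN=77+42+65=184 → 540/930 = 0.5806
  B: TP=270, FP=77+120+35=232, FN=23+18+13=54 → 540/826 = 0.6538
  C: TP=399, FP=42+18+30=90, FN=152+120+143=415 → 798/1303 = 0.6124
  D: TP=483, FP=65+13+143=221, FN=31+35+30=96 → 966/1283 = 0.7529
Highest is class 'D' with F1 score = 0.753.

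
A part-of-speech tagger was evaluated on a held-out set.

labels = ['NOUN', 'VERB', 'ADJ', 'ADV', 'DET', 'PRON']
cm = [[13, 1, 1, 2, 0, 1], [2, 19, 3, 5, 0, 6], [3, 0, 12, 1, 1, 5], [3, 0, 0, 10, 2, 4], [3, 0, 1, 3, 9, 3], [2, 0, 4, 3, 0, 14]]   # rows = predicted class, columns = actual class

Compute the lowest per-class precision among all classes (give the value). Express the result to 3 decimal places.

Per-class precision (TP/(TP+FP)):
  NOUN: TP=13, FP=1+1+2+0+1=5 → 13/18 = 0.7222
  VERB: TP=19, FP=2+3+5+0+6=16 → 19/35 = 0.5429
  ADJ: TP=12, FP=3+0+1+1+5=10 → 12/22 = 0.5455
  ADV: TP=10, FP=3+0+0+2+4=9 → 10/19 = 0.5263
  DET: TP=9, FP=3+0+1+3+3=10 → 9/19 = 0.4737
  PRON: TP=14, FP=2+0+4+3+0=9 → 14/23 = 0.6087
Lowest is class 'DET' with precision = 0.474.

0.474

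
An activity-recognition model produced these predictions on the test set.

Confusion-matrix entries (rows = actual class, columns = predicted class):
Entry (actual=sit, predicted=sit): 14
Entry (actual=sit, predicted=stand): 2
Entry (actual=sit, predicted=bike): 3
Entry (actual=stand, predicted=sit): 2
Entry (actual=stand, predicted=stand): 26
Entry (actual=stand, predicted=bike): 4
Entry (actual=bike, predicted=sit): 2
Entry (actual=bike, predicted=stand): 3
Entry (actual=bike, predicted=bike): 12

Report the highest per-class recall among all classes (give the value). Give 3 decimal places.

0.813

Per-class recall (TP/(TP+FN)):
  sit: TP=14, FN=2+3=5 → 14/19 = 0.7368
  stand: TP=26, FN=2+4=6 → 26/32 = 0.8125
  bike: TP=12, FN=2+3=5 → 12/17 = 0.7059
Highest is class 'stand' with recall = 0.813.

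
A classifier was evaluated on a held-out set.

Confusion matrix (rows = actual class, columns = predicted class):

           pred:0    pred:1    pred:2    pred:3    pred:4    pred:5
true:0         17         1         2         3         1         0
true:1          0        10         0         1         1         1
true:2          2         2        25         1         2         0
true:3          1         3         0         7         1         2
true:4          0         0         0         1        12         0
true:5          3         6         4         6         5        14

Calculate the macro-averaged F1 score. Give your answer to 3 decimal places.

0.618

Per-class F1 score (2·TP/(2·TP+FP+FN)):
  0: TP=17, FP=0+2+1+0+3=6, FN=1+2+3+1+0=7 → 34/47 = 0.7234
  1: TP=10, FP=1+2+3+0+6=12, FN=0+0+1+1+1=3 → 20/35 = 0.5714
  2: TP=25, FP=2+0+0+0+4=6, FN=2+2+1+2+0=7 → 50/63 = 0.7937
  3: TP=7, FP=3+1+1+1+6=12, FN=1+3+0+1+2=7 → 14/33 = 0.4242
  4: TP=12, FP=1+1+2+1+5=10, FN=0+0+0+1+0=1 → 24/35 = 0.6857
  5: TP=14, FP=0+1+0+2+0=3, FN=3+6+4+6+5=24 → 28/55 = 0.5091
Macro-F1 score = mean = (0.7234 + 0.5714 + 0.7937 + 0.4242 + 0.6857 + 0.5091) / 6 = 0.618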